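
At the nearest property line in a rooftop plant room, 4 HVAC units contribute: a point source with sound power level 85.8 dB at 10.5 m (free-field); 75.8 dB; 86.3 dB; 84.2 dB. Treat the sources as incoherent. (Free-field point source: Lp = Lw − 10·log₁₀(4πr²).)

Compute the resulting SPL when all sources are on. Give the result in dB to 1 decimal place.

Source at 10.5 m: Lp = 85.8 − 10·log₁₀(4π·10.5²) = 85.8 − 10·log₁₀(1385.442) = 54.4 dB.
Converting to relative power and adding: 10^(54.4/10) + 10^(75.8/10) + 10^(86.3/10) + 10^(84.2/10) = 7.279e+08.
Back to dB: 10·log₁₀ Σ = 88.6 dB.

88.6 dB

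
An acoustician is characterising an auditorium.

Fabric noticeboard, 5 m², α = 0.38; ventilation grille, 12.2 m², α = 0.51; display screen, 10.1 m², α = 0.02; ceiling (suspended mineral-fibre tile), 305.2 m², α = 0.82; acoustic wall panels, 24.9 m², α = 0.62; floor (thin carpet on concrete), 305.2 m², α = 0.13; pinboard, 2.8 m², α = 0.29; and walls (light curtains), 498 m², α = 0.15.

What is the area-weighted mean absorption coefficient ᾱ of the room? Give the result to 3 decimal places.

0.335

Total surface area S = 1163.4 m².
Weighted sum Σ Sα = 389.214.
ᾱ = 389.214 / 1163.4 = 0.335.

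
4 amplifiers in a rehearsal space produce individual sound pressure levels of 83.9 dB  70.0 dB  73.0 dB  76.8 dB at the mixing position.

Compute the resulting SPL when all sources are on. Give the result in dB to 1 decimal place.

85.1 dB

Sum in the linear (power) domain: Σ 10^(Lᵢ/10) = 10^(83.9/10) + 10^(70.0/10) + 10^(73.0/10) + 10^(76.8/10) = 3.233e+08.
Combined level = 10 log₁₀(3.233e+08) = 85.1 dB.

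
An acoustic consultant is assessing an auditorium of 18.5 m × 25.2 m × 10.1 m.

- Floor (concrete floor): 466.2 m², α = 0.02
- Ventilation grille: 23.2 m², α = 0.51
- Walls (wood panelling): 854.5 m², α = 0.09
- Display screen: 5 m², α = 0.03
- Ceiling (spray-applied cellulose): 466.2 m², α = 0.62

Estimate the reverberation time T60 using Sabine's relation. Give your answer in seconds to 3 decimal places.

A = Σ Sᵢαᵢ = 466.2×0.02 + 23.2×0.51 + 854.5×0.09 + 5×0.03 + 466.2×0.62 = 387.255 sabins.
Volume V = 18.5 × 25.2 × 10.1 = 4708.62 m³.
Sabine: RT60 = 0.161 × 4708.62 / 387.255 = 1.958 s.

1.958 s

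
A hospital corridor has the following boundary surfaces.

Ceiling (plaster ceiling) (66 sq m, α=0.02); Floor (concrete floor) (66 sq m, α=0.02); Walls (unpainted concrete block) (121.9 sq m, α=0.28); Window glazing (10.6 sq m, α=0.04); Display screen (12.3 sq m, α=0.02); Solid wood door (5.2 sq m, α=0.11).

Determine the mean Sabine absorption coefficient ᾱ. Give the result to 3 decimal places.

S = Σ Sᵢ = 66 + 66 + 121.9 + 10.6 + 12.3 + 5.2 = 282.0 sq m.
Weighted sum Σ Sα = 38.014.
ᾱ = 38.014 / 282.0 = 0.135.

0.135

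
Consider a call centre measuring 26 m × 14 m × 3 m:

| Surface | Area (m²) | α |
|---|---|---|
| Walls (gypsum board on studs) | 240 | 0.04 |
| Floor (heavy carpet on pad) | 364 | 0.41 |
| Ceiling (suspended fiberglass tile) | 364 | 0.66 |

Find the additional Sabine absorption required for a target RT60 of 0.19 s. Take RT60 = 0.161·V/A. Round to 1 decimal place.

526.2 sabins

Equivalent absorption area: A₁ = 240*0.04 + 364*0.41 + 364*0.66 = 399.080 m².
Target A₂ = 0.161·1092/0.19 = 925.326 sabins (V = 1092 m³).
Additional absorption ΔA = 925.326 − 399.080 = 526.2 sabins.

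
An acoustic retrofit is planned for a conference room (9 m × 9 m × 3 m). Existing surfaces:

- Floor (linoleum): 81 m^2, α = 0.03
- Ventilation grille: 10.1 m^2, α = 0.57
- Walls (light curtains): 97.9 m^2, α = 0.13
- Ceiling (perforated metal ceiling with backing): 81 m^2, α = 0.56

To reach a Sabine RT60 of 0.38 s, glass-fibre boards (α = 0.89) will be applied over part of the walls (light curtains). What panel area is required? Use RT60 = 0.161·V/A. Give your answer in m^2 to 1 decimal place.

48.3

Equivalent absorption area: A₁ = 81×0.03 + 10.1×0.57 + 97.9×0.13 + 81×0.56 = 66.274 m^2.
V = 243 m³. Target absorption A₂ = 0.161 × 243 / 0.38 = 102.955 sabins.
Absorption to add: 102.955 − 66.274 = 36.681 sabins.
Net gain per m^2: Δα = 0.89 − 0.13 = 0.76.
Area = ΔA/Δα = 36.681/0.76 = 48.3 m^2.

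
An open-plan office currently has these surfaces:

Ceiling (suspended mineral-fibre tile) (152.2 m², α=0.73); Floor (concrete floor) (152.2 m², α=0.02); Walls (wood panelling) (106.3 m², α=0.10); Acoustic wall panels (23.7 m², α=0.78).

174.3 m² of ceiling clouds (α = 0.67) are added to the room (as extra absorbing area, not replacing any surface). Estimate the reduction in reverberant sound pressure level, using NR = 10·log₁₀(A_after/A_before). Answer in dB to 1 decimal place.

2.6 dB

Equivalent absorption area: A_before = 152.2·0.73 + 152.2·0.02 + 106.3·0.10 + 23.7·0.78 = 143.266 m².
Treatment contributes 174.3·0.67 = 116.781 sabins.
A_after = 143.266 + 116.781 = 260.047 sabins.
NR = 10·log₁₀(260.047/143.266) = 2.6 dB.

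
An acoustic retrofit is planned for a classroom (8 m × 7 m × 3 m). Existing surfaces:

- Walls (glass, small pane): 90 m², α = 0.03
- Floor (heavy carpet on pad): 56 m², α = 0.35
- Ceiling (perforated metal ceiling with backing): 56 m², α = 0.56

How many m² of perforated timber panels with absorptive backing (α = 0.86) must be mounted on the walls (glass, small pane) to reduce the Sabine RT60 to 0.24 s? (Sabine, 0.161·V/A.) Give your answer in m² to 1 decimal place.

71.1

Summing Sᵢαᵢ: 2.700 + 19.600 + 31.360 → A₁ = 53.660 sabins.
V = 168 m³. Target absorption A₂ = 0.161 × 168 / 0.24 = 112.700 sabins.
Absorption to add: 112.700 − 53.660 = 59.040 sabins.
Net gain per m²: Δα = 0.86 − 0.03 = 0.83.
Area = ΔA/Δα = 59.040/0.83 = 71.1 m².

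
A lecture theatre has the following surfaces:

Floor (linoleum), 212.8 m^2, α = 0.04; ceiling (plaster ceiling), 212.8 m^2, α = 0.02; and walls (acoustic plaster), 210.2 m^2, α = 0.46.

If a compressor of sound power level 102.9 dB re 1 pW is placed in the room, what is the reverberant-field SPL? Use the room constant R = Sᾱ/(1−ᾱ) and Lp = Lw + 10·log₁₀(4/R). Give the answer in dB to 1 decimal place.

87.7 dB

A = 109.460 sabins; S = 635.8 m^2.
ᾱ = 0.1722, so room constant R = A/(1−ᾱ) = 132.230 m^2.
Lp = 102.9 + 10·log₁₀(4/132.230) = 102.9 + (-15.19) = 87.7 dB.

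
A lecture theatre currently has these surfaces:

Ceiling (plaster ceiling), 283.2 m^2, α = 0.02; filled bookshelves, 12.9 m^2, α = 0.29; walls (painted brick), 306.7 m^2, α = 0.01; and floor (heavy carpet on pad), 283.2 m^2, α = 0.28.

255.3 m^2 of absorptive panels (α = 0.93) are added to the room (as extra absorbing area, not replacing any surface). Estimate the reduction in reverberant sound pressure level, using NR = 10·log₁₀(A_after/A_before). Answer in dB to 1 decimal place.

A_before = Σ Sᵢαᵢ = 283.2*0.02 + 12.9*0.29 + 306.7*0.01 + 283.2*0.28 = 91.768 sabins.
Treatment contributes 255.3·0.93 = 237.429 sabins.
New total A_after = 329.197 sabins.
Reduction = 10 log₁₀(A_after/A_before) = 10 log₁₀(3.5873) = 5.5 dB.

5.5 dB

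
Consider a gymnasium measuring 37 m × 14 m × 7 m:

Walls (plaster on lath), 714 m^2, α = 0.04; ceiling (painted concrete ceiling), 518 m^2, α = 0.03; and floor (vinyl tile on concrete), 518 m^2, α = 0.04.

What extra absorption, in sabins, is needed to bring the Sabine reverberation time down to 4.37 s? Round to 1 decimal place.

68.8 sabins

Equivalent absorption area: A₁ = 714×0.04 + 518×0.03 + 518×0.04 = 64.820 m^2.
For T = 4.37 s, need A₂ = 0.161·V/T = 0.161·3626/4.37 = 133.589 sabins.
ΔA = A₂ − A₁ = 133.589 − 64.820 = 68.8 sabins.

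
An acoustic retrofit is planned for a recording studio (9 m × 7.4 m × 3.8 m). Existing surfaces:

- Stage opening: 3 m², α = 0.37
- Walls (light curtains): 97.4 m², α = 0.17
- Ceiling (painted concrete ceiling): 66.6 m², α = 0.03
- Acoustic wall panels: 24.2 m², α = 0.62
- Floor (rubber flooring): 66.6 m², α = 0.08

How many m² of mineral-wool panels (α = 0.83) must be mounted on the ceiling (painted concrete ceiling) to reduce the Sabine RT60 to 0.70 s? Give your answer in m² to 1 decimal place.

Total absorption A₁ = 3·0.37 + 97.4·0.17 + 66.6·0.03 + 24.2·0.62 + 66.6·0.08
  = 1.110 + 16.558 + 1.998 + 15.004 + 5.328 = 39.998 m² sabins.
Required A₂ = 0.161·253.08/0.70 = 58.208 sabins.
Absorption to add: 58.208 − 39.998 = 18.210 sabins.
Net gain per m²: Δα = 0.83 − 0.03 = 0.80.
Area = ΔA/Δα = 18.210/0.80 = 22.8 m².

22.8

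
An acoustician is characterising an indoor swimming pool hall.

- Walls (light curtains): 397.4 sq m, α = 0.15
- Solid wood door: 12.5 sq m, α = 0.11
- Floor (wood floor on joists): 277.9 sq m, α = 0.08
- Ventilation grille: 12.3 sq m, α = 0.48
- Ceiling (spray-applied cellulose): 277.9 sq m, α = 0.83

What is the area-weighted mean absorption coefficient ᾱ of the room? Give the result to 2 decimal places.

0.33

S = Σ Sᵢ = 397.4 + 12.5 + 277.9 + 12.3 + 277.9 = 978.0 sq m.
Weighted sum Σ Sα = 319.778.
ᾱ = 319.778 / 978.0 = 0.33.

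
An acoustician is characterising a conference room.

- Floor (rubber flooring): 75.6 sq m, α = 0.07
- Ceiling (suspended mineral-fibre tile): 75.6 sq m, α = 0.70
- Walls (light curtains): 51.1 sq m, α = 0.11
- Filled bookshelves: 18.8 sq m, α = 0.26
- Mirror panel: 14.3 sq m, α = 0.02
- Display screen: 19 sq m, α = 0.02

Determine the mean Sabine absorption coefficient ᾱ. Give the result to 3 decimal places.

0.273

S = Σ Sᵢ = 75.6 + 75.6 + 51.1 + 18.8 + 14.3 + 19 = 254.4 sq m.
Weighted sum Σ Sα = 69.387.
ᾱ = A/S = 0.273.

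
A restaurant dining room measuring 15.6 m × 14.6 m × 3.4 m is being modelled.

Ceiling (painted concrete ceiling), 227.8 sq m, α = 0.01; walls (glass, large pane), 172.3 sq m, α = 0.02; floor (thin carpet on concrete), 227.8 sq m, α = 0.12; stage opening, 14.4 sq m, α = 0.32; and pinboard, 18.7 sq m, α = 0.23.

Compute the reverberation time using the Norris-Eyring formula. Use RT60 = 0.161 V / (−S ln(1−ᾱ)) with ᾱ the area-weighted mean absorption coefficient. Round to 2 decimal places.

2.88 seconds

S = Σ Sᵢ = 661.0 sq m.
Absorption A = 227.8×0.01 + 172.3×0.02 + 227.8×0.12 + 14.4×0.32 + 18.7×0.23 = 41.969 sabins.
Mean coefficient ᾱ = A/S = 0.0635.
Eyring denominator: −S ln(1−ᾱ) = 43.365.
V = 15.6 × 14.6 × 3.4 = 774.384 m³.
T = 0.161·V/[−S·ln(1−ᾱ)] = 0.161·774.384/43.365 = 2.88 s.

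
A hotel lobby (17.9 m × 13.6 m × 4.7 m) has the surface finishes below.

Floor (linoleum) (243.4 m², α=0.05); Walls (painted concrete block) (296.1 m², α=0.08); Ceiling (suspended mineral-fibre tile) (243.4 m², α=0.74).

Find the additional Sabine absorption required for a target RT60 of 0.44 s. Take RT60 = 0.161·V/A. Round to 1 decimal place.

202.7 sabins

Total absorption A₁ = 243.4·0.05 + 296.1·0.08 + 243.4·0.74
  = 12.170 + 23.688 + 180.116 = 215.974 m² sabins.
Target A₂ = 0.161·1144.168/0.44 = 418.661 sabins (V = 1144.168 m³).
ΔA = A₂ − A₁ = 418.661 − 215.974 = 202.7 sabins.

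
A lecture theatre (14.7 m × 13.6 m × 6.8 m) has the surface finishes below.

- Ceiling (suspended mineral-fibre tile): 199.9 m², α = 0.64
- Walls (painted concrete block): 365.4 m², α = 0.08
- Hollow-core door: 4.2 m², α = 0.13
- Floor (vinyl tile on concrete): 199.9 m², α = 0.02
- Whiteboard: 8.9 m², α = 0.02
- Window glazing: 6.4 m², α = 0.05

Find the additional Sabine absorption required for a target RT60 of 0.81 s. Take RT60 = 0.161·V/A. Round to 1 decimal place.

Total absorption A₁ = 199.9*0.64 + 365.4*0.08 + 4.2*0.13 + 199.9*0.02 + 8.9*0.02 + 6.4*0.05
  = 127.936 + 29.232 + 0.546 + 3.998 + 0.178 + 0.320 = 162.210 m² sabins.
V = 1359.456 m³. Required absorption A₂ = 0.161 × 1359.456 / 0.81 = 270.213 sabins.
Additional absorption ΔA = 270.213 − 162.210 = 108.0 sabins.

108.0 sabins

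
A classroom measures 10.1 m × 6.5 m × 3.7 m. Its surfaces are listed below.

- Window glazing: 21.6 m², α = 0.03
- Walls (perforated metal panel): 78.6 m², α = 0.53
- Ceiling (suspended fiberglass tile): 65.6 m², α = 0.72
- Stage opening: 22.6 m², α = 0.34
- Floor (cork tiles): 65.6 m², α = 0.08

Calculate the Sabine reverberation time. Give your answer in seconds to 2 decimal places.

0.38 seconds

A = Σ Sᵢαᵢ = 21.6·0.03 + 78.6·0.53 + 65.6·0.72 + 22.6·0.34 + 65.6·0.08 = 102.470 sabins.
Volume V = 10.1 × 6.5 × 3.7 = 242.905 m³.
T = 0.161 V/A = 0.161·242.905/102.470 = 0.38 s.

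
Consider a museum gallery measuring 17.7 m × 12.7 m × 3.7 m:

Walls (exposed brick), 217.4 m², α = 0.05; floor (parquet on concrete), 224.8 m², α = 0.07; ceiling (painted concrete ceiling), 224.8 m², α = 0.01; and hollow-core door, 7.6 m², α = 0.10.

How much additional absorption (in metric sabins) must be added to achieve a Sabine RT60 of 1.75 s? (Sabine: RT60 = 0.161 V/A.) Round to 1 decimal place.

Summing Sᵢαᵢ: 10.870 + 15.736 + 2.248 + 0.760 → A₁ = 29.614 sabins.
V = 831.723 m³. Required absorption A₂ = 0.161 × 831.723 / 1.75 = 76.519 sabins.
ΔA = A₂ − A₁ = 76.519 − 29.614 = 46.9 sabins.

46.9 sabins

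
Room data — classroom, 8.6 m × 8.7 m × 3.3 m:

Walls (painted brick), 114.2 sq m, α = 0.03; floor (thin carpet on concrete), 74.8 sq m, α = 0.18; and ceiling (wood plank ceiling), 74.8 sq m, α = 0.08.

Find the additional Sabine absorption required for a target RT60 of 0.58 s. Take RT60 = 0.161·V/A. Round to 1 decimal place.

Equivalent absorption area: A₁ = 114.2×0.03 + 74.8×0.18 + 74.8×0.08 = 22.874 sq m.
V = 246.906 m³. Required absorption A₂ = 0.161 × 246.906 / 0.58 = 68.538 sabins.
ΔA = A₂ − A₁ = 68.538 − 22.874 = 45.7 sabins.

45.7 sabins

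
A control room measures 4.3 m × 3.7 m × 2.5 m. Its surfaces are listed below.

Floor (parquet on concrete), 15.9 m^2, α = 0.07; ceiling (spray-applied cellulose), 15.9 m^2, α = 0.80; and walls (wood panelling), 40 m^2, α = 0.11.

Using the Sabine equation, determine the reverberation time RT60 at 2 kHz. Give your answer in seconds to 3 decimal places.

Total absorption A = 15.9·0.07 + 15.9·0.80 + 40·0.11
  = 1.113 + 12.720 + 4.400 = 18.233 m^2 sabins.
Room volume: 39.775 m³.
RT60 = 0.161 · V / A = 0.161 × 39.775 / 18.233 = 0.351 s.

0.351 s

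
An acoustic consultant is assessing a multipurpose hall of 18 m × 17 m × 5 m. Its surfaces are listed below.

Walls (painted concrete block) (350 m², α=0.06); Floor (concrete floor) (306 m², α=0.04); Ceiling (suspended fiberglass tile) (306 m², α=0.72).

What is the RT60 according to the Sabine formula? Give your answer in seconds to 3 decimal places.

Summing Sᵢαᵢ: 21.000 + 12.240 + 220.320 → A = 253.560 sabins.
V = 18·17·5 = 1530 m³.
T = 0.161 V/A = 0.161·1530/253.560 = 0.971 s.

0.971 s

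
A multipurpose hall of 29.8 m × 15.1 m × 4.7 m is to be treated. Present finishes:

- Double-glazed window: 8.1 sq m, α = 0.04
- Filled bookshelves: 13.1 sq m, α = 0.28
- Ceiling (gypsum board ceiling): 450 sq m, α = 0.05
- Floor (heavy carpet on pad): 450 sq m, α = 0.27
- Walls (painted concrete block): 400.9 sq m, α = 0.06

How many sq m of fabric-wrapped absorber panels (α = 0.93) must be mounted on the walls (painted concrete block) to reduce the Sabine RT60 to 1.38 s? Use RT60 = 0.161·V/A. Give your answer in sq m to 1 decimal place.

85.9

Summing Sᵢαᵢ: 0.324 + 3.668 + 22.500 + 121.500 + 24.054 → A₁ = 172.046 sabins.
Required A₂ = 0.161·2114.906/1.38 = 246.739 sabins.
Absorption to add: 246.739 − 172.046 = 74.693 sabins.
Each sq m of panel replacing the walls (painted concrete block) adds (0.93 − 0.06) = 0.87 sabins.
Panel area = 74.693 / 0.87 = 85.9 sq m.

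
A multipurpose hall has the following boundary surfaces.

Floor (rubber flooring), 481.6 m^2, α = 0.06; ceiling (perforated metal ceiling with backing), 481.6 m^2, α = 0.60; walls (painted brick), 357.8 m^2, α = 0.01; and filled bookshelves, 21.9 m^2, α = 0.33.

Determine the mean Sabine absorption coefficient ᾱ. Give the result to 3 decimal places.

S = Σ Sᵢ = 481.6 + 481.6 + 357.8 + 21.9 = 1342.9 m^2.
Σ(Sᵢαᵢ) = 481.6×0.06 + 481.6×0.60 + 357.8×0.01 + 21.9×0.33 = 328.661.
ᾱ = A/S = 0.245.

0.245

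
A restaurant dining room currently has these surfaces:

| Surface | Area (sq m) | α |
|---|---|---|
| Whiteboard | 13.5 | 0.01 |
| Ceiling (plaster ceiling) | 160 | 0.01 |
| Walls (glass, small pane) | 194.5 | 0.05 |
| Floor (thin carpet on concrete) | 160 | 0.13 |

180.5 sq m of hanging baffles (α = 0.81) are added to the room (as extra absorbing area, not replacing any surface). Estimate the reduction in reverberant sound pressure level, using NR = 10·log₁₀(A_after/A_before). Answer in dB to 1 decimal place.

7.4 dB

A_before = Σ Sᵢαᵢ = 13.5×0.01 + 160×0.01 + 194.5×0.05 + 160×0.13 = 32.260 sabins.
Added absorption = 180.5 × 0.81 = 146.205 sabins.
New total A_after = 178.465 sabins.
NR = 10·log₁₀(178.465/32.260) = 7.4 dB.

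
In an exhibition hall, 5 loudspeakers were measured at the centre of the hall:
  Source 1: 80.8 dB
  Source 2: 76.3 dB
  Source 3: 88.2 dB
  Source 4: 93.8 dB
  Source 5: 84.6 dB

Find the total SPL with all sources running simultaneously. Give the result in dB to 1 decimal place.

95.5 dB

Converting to relative power and adding: 10^(80.8/10) + 10^(76.3/10) + 10^(88.2/10) + 10^(93.8/10) + 10^(84.6/10) = 3.511e+09.
Back to dB: 10·log₁₀ Σ = 95.5 dB.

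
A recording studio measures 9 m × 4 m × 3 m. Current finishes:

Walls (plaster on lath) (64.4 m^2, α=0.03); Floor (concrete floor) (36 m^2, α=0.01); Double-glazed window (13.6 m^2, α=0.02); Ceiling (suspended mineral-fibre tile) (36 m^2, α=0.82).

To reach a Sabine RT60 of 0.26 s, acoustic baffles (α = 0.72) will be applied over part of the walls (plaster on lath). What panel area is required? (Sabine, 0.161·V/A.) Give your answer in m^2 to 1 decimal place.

50.4

Total absorption A₁ = 64.4×0.03 + 36×0.01 + 13.6×0.02 + 36×0.82
  = 1.932 + 0.360 + 0.272 + 29.520 = 32.084 m^2 sabins.
Required A₂ = 0.161·108/0.26 = 66.877 sabins.
Absorption to add: 66.877 − 32.084 = 34.793 sabins.
Net gain per m^2: Δα = 0.72 − 0.03 = 0.69.
Area = ΔA/Δα = 34.793/0.69 = 50.4 m^2.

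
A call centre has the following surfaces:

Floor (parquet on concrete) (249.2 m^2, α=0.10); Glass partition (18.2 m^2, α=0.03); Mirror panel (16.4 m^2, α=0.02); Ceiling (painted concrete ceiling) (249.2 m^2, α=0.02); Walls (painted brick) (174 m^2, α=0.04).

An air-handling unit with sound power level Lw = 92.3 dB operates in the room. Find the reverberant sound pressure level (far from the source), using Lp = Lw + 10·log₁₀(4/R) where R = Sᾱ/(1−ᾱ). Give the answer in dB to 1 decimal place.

A = 37.738 sabins; S = 707.0 m^2.
ᾱ = 0.0534, so room constant R = A/(1−ᾱ) = 39.867 m^2.
Lp = Lw + 10 log₁₀(4/R) = 92.3 -9.99 = 82.3 dB.

82.3 dB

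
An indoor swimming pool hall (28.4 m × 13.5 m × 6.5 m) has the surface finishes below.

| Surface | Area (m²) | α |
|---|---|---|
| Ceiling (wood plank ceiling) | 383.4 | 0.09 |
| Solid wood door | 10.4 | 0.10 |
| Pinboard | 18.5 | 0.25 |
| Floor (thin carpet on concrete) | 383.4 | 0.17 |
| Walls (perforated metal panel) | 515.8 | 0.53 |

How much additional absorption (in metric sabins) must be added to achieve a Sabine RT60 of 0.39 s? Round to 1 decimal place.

A₁ = Σ Sᵢαᵢ = 383.4*0.09 + 10.4*0.10 + 18.5*0.25 + 383.4*0.17 + 515.8*0.53 = 378.723 sabins.
For T = 0.39 s, need A₂ = 0.161·V/T = 0.161·2492.1/0.39 = 1028.790 sabins.
Additional absorption ΔA = 1028.790 − 378.723 = 650.1 sabins.

650.1 sabins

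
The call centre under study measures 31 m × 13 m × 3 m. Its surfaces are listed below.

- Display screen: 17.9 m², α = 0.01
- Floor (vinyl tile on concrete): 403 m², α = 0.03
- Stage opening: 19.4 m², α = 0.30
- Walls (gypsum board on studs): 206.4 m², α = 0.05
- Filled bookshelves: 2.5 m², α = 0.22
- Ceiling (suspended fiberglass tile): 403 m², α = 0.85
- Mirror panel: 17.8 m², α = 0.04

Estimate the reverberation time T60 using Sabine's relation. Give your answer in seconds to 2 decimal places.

Equivalent absorption area: A = 17.9·0.01 + 403·0.03 + 19.4·0.30 + 206.4·0.05 + 2.5·0.22 + 403·0.85 + 17.8·0.04 = 372.221 m².
V = 31·13·3 = 1209 m³.
Sabine: RT60 = 0.161 × 1209 / 372.221 = 0.52 s.

0.52 s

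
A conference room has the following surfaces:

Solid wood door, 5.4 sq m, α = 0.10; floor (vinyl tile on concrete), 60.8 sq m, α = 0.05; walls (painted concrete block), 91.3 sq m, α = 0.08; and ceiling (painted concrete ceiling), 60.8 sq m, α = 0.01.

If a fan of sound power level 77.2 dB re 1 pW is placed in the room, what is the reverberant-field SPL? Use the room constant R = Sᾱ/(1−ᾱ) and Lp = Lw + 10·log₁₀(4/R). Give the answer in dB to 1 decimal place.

72.4 dB

A = 11.492 sabins; S = 218.3 sq m.
ᾱ = 11.492/218.3 = 0.0526; R = Sᾱ/(1−ᾱ) = 11.492/(1−0.0526) = 12.130 sq m.
Lp = 77.2 + 10·log₁₀(4/12.130) = 77.2 + (-4.82) = 72.4 dB.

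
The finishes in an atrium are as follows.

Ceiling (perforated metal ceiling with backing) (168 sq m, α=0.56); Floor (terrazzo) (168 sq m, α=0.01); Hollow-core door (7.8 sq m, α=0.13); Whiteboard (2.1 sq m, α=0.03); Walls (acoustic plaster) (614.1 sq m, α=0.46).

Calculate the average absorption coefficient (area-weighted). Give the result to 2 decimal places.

0.40

S = Σ Sᵢ = 168 + 168 + 7.8 + 2.1 + 614.1 = 960.0 sq m.
A = 168*0.56 + 168*0.01 + 7.8*0.13 + 2.1*0.03 + 614.1*0.46 = 379.323 sabins.
ᾱ = 379.323 / 960.0 = 0.40.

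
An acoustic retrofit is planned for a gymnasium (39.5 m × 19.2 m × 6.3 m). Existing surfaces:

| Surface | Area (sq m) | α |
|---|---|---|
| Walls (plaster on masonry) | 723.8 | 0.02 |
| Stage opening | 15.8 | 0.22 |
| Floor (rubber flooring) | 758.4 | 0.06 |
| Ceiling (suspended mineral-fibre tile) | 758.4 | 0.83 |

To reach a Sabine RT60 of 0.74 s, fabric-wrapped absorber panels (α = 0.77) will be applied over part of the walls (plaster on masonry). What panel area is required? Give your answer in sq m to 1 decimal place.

Summing Sᵢαᵢ: 14.476 + 3.476 + 45.504 + 629.472 → A₁ = 692.928 sabins.
V = 4777.92 m³. Target absorption A₂ = 0.161 × 4777.92 / 0.74 = 1039.520 sabins.
ΔA needed = 1039.520 − 692.928 = 346.592 sabins.
Net gain per sq m: Δα = 0.77 − 0.02 = 0.75.
Panel area = 346.592 / 0.75 = 462.1 sq m.

462.1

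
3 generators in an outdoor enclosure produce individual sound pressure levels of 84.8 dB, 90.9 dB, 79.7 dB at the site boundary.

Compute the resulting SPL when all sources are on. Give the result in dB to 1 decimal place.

92.1 dB

Sum in the linear (power) domain: Σ 10^(Lᵢ/10) = 10^(84.8/10) + 10^(90.9/10) + 10^(79.7/10) = 1.626e+09.
Back to dB: 10·log₁₀ Σ = 92.1 dB.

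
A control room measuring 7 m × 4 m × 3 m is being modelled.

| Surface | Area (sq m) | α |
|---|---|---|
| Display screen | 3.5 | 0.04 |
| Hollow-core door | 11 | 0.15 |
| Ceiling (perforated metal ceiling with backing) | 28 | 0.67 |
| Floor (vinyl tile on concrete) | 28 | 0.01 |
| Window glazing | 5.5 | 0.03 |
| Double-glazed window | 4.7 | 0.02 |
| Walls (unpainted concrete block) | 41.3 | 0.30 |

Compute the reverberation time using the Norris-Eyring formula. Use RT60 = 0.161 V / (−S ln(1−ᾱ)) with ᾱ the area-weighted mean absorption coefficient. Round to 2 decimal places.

S = Σ Sᵢ = 122.0 sq m.
Absorption A = 3.5×0.04 + 11×0.15 + 28×0.67 + 28×0.01 + 5.5×0.03 + 4.7×0.02 + 41.3×0.30 = 33.479 sabins.
ᾱ = 33.479 / 122.0 = 0.2744.
Eyring denominator: −S ln(1−ᾱ) = 39.132.
V = 7 × 4 × 3 = 84 m³.
RT60 = 0.161 × 84 / 39.132 = 0.35 s.

0.35 s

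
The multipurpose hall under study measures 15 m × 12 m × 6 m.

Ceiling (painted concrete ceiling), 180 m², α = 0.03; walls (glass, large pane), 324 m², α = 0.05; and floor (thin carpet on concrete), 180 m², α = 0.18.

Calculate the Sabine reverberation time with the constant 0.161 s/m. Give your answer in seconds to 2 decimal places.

3.22 s

Summing Sᵢαᵢ: 5.400 + 16.200 + 32.400 → A = 54.000 sabins.
V = 15·12·6 = 1080 m³.
Sabine: RT60 = 0.161 × 1080 / 54.000 = 3.22 s.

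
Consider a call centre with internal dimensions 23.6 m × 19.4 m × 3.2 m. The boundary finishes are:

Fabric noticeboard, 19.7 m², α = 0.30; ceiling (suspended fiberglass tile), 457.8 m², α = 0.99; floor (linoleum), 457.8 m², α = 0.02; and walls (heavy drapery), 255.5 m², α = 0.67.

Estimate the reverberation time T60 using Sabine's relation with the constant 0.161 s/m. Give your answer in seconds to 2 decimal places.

Total absorption A = 19.7×0.30 + 457.8×0.99 + 457.8×0.02 + 255.5×0.67
  = 5.910 + 453.222 + 9.156 + 171.185 = 639.473 m² sabins.
Room volume: 1465.088 m³.
T = 0.161 V/A = 0.161·1465.088/639.473 = 0.37 s.

0.37 seconds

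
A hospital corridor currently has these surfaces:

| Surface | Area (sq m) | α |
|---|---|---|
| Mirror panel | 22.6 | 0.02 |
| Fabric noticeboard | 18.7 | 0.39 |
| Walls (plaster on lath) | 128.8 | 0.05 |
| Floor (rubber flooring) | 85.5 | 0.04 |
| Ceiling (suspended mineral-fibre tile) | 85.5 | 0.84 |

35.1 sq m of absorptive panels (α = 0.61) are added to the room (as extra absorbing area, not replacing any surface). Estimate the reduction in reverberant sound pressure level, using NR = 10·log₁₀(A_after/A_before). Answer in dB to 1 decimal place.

A_before = Σ Sᵢαᵢ = 22.6×0.02 + 18.7×0.39 + 128.8×0.05 + 85.5×0.04 + 85.5×0.84 = 89.425 sabins.
Treatment contributes 35.1·0.61 = 21.411 sabins.
A_after = 89.425 + 21.411 = 110.836 sabins.
NR = 10·log₁₀(110.836/89.425) = 0.9 dB.

0.9 dB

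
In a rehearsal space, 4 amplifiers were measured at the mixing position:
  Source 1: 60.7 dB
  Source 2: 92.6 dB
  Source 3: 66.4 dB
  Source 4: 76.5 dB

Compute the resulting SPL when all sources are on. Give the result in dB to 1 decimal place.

92.7 dB

Converting to relative power and adding: 10^(60.7/10) + 10^(92.6/10) + 10^(66.4/10) + 10^(76.5/10) = 1.87e+09.
L_total = 10·log₁₀(1.87e+09) = 92.7 dB.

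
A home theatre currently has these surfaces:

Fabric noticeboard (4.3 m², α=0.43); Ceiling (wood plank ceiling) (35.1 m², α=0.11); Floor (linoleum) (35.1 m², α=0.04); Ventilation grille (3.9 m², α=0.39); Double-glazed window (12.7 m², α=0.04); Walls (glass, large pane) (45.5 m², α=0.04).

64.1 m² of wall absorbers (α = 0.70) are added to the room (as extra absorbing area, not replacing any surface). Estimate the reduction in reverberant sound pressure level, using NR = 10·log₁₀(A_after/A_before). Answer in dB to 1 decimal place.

Equivalent absorption area: A_before = 4.3×0.43 + 35.1×0.11 + 35.1×0.04 + 3.9×0.39 + 12.7×0.04 + 45.5×0.04 = 10.963 m².
Added absorption = 64.1 × 0.70 = 44.870 sabins.
New total A_after = 55.833 sabins.
Reduction = 10 log₁₀(A_after/A_before) = 10 log₁₀(5.0929) = 7.1 dB.

7.1 dB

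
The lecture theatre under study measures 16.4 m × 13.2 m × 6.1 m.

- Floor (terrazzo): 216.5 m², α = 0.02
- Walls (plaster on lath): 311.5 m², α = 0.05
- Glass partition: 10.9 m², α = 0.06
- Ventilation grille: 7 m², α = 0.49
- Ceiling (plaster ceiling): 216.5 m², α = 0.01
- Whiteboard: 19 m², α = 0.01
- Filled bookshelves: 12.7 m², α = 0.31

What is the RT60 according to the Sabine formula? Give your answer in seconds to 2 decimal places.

A = Σ Sᵢαᵢ = 216.5×0.02 + 311.5×0.05 + 10.9×0.06 + 7×0.49 + 216.5×0.01 + 19×0.01 + 12.7×0.31 = 30.281 sabins.
Volume V = 16.4 × 13.2 × 6.1 = 1320.528 m³.
RT60 = 0.161 · V / A = 0.161 × 1320.528 / 30.281 = 7.02 s.

7.02 s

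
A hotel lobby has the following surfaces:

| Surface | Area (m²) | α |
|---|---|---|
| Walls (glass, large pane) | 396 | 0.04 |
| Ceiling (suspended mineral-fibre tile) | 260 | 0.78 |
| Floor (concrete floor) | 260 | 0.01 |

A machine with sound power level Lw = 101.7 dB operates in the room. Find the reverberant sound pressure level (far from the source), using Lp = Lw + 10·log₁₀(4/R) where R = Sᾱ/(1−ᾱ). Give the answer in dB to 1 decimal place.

83.1 dB

Σ(Sᵢαᵢ) = 396·0.04 + 260·0.78 + 260·0.01 = 221.240; total area S = 916.0 m².
ᾱ = 221.240/916.0 = 0.2415; R = Sᾱ/(1−ᾱ) = 221.240/(1−0.2415) = 291.681 m².
Lp = Lw + 10 log₁₀(4/R) = 101.7 -18.63 = 83.1 dB.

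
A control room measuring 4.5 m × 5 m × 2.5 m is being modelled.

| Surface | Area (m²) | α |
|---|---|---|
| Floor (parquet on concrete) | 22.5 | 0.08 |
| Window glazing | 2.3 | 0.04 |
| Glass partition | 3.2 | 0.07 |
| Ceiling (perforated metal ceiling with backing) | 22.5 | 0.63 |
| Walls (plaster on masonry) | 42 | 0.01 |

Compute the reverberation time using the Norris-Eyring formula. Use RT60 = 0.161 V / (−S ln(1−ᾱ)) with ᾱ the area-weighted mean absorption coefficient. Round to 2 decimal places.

0.49 seconds

S = Σ Sᵢ = 92.5 m².
Σ(Sᵢαᵢ) = 22.5·0.08 + 2.3·0.04 + 3.2·0.07 + 22.5·0.63 + 42·0.01 = 16.711.
Mean coefficient ᾱ = A/S = 0.1807.
−S·ln(1−ᾱ) = −92.5 × ln(1 − 0.1807) = 18.436.
V = 4.5 × 5 × 2.5 = 56.25 m³.
T = 0.161·V/[−S·ln(1−ᾱ)] = 0.161·56.25/18.436 = 0.49 s.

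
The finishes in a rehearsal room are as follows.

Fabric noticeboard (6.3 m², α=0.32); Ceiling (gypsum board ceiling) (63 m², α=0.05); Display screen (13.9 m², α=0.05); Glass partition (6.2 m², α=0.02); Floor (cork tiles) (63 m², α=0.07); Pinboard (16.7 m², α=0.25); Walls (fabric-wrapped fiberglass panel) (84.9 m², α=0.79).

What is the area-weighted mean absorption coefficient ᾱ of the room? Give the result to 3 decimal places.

0.321

S = Σ Sᵢ = 6.3 + 63 + 13.9 + 6.2 + 63 + 16.7 + 84.9 = 254.0 m².
Σ(Sᵢαᵢ) = 6.3×0.32 + 63×0.05 + 13.9×0.05 + 6.2×0.02 + 63×0.07 + 16.7×0.25 + 84.9×0.79 = 81.641.
ᾱ = 81.641 / 254.0 = 0.321.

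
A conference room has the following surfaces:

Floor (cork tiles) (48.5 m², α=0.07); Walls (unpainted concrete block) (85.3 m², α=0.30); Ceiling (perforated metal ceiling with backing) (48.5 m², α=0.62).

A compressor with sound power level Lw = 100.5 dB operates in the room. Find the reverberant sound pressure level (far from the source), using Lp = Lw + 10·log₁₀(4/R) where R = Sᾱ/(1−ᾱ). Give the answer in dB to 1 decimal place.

87.1 dB

Σ(Sᵢαᵢ) = 48.5×0.07 + 85.3×0.30 + 48.5×0.62 = 59.055; total area S = 182.3 m².
ᾱ = 59.055/182.3 = 0.3239; R = Sᾱ/(1−ᾱ) = 59.055/(1−0.3239) = 87.347 m².
Lp = Lw + 10 log₁₀(4/R) = 100.5 -13.39 = 87.1 dB.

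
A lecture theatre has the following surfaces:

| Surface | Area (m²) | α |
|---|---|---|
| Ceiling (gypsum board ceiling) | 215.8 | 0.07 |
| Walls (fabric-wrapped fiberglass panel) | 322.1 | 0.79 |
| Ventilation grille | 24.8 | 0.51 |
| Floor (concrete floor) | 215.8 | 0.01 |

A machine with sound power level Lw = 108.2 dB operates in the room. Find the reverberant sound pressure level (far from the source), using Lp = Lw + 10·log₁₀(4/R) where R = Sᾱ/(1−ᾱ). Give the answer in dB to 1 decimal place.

87.7 dB

Σ(Sᵢαᵢ) = 215.8×0.07 + 322.1×0.79 + 24.8×0.51 + 215.8×0.01 = 284.371; total area S = 778.5 m².
ᾱ = 284.371/778.5 = 0.3653; R = Sᾱ/(1−ᾱ) = 284.371/(1−0.3653) = 448.040 m².
Lp = Lw + 10 log₁₀(4/R) = 108.2 -20.49 = 87.7 dB.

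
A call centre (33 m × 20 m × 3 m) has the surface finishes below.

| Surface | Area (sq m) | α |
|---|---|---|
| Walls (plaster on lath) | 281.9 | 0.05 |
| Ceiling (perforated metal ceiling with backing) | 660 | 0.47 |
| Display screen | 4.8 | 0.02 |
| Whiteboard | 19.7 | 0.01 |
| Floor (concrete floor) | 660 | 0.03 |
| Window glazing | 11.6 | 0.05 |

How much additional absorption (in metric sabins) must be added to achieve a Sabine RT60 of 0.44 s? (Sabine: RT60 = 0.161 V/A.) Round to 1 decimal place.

Total absorption A₁ = 281.9×0.05 + 660×0.47 + 4.8×0.02 + 19.7×0.01 + 660×0.03 + 11.6×0.05
  = 14.095 + 310.200 + 0.096 + 0.197 + 19.800 + 0.580 = 344.968 sq m sabins.
V = 1980 m³. Required absorption A₂ = 0.161 × 1980 / 0.44 = 724.500 sabins.
Shortfall: 724.500 − 344.968 = 379.5 sabins.

379.5 sabins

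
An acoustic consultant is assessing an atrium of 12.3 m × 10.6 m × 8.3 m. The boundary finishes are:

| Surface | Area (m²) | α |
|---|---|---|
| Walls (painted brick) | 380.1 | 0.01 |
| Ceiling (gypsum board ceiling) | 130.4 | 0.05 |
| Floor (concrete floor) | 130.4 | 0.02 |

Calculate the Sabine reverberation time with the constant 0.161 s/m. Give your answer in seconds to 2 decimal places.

A = Σ Sᵢαᵢ = 380.1×0.01 + 130.4×0.05 + 130.4×0.02 = 12.929 sabins.
V = 12.3·10.6·8.3 = 1082.154 m³.
T = 0.161 V/A = 0.161·1082.154/12.929 = 13.48 s.

13.48 s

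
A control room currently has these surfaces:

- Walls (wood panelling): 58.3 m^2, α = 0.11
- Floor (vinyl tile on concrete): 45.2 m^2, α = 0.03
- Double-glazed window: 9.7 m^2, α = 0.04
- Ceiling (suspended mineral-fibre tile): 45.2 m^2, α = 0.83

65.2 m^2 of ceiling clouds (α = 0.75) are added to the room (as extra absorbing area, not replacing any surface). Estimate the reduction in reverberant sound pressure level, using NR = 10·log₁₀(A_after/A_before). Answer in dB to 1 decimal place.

3.2 dB

A_before = Σ Sᵢαᵢ = 58.3*0.11 + 45.2*0.03 + 9.7*0.04 + 45.2*0.83 = 45.673 sabins.
Added absorption = 65.2 × 0.75 = 48.900 sabins.
New total A_after = 94.573 sabins.
Reduction = 10 log₁₀(A_after/A_before) = 10 log₁₀(2.0707) = 3.2 dB.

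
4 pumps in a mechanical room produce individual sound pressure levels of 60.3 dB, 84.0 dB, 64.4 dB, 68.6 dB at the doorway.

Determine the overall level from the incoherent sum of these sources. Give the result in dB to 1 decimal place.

Sum in the linear (power) domain: Σ 10^(Lᵢ/10) = 10^(60.3/10) + 10^(84.0/10) + 10^(64.4/10) + 10^(68.6/10) = 2.623e+08.
L_total = 10·log₁₀(2.623e+08) = 84.2 dB.

84.2 dB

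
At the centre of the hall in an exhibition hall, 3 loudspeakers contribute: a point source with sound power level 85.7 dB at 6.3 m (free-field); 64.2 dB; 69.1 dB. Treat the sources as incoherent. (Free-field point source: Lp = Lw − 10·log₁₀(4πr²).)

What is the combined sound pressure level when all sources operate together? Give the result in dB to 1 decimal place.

70.6 dB

Source at 6.3 m: Lp = 85.7 − 10·log₁₀(4π·6.3²) = 85.7 − 10·log₁₀(498.759) = 58.7 dB.
Converting to relative power and adding: 10^(58.7/10) + 10^(64.2/10) + 10^(69.1/10) = 1.15e+07.
Combined level = 10 log₁₀(1.15e+07) = 70.6 dB.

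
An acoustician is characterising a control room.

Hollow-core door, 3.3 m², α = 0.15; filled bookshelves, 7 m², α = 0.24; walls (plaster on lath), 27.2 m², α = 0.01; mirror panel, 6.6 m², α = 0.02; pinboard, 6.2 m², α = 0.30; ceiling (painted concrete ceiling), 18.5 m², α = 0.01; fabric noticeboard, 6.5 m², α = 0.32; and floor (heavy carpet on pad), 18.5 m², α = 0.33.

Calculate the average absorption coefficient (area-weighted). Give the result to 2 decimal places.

0.14

S = Σ Sᵢ = 3.3 + 7 + 27.2 + 6.6 + 6.2 + 18.5 + 6.5 + 18.5 = 93.8 m².
Σ(Sᵢαᵢ) = 3.3×0.15 + 7×0.24 + 27.2×0.01 + 6.6×0.02 + 6.2×0.30 + 18.5×0.01 + 6.5×0.32 + 18.5×0.33 = 12.809.
ᾱ = A/S = 0.14.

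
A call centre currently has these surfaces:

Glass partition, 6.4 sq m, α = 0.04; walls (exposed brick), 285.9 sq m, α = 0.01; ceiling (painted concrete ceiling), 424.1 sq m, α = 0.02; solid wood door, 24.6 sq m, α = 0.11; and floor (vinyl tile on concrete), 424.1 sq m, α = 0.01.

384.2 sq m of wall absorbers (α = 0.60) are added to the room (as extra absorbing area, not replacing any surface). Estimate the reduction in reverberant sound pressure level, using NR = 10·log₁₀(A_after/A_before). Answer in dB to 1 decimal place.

11.3 dB

A_before = Σ Sᵢαᵢ = 6.4×0.04 + 285.9×0.01 + 424.1×0.02 + 24.6×0.11 + 424.1×0.01 = 18.544 sabins.
Added absorption = 384.2 × 0.60 = 230.520 sabins.
New total A_after = 249.064 sabins.
NR = 10·log₁₀(249.064/18.544) = 11.3 dB.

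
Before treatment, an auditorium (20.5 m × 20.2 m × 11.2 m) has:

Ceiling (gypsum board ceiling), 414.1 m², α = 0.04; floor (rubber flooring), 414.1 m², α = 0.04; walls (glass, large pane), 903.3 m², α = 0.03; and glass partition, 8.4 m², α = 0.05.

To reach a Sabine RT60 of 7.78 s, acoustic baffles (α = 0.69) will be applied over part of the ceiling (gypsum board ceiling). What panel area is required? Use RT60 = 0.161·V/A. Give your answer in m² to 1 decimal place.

Summing Sᵢαᵢ: 16.564 + 16.564 + 27.099 + 0.420 → A₁ = 60.647 sabins.
Required A₂ = 0.161·4637.92/7.78 = 95.978 sabins.
Absorption to add: 95.978 − 60.647 = 35.331 sabins.
Net gain per m²: Δα = 0.69 − 0.04 = 0.65.
Area = ΔA/Δα = 35.331/0.65 = 54.4 m².

54.4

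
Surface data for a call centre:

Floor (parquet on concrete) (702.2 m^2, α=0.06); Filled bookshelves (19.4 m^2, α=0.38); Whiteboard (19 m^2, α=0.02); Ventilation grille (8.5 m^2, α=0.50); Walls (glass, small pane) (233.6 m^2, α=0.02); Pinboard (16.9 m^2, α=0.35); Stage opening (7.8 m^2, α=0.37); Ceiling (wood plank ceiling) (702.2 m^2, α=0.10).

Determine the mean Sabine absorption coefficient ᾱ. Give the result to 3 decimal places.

0.081

S = Σ Sᵢ = 702.2 + 19.4 + 19 + 8.5 + 233.6 + 16.9 + 7.8 + 702.2 = 1709.6 m^2.
Σ(Sᵢαᵢ) = 702.2·0.06 + 19.4·0.38 + 19·0.02 + 8.5·0.50 + 233.6·0.02 + 16.9·0.35 + 7.8·0.37 + 702.2·0.10 = 137.827.
ᾱ = 137.827 / 1709.6 = 0.081.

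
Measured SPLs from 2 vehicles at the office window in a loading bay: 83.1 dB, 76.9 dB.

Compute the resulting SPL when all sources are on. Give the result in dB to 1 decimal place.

84.0 dB

Sum in the linear (power) domain: Σ 10^(Lᵢ/10) = 10^(83.1/10) + 10^(76.9/10) = 2.532e+08.
L_total = 10·log₁₀(2.532e+08) = 84.0 dB.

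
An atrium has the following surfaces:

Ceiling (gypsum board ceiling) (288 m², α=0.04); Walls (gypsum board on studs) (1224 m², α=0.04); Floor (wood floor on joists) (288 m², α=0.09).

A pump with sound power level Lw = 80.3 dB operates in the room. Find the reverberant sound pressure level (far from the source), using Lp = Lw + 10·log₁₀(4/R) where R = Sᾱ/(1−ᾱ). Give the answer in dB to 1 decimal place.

66.7 dB

Σ(Sᵢαᵢ) = 288·0.04 + 1224·0.04 + 288·0.09 = 86.400; total area S = 1800.0 m².
ᾱ = 86.400/1800.0 = 0.0480; R = Sᾱ/(1−ᾱ) = 86.400/(1−0.0480) = 90.756 m².
Lp = 80.3 + 10·log₁₀(4/90.756) = 80.3 + (-13.56) = 66.7 dB.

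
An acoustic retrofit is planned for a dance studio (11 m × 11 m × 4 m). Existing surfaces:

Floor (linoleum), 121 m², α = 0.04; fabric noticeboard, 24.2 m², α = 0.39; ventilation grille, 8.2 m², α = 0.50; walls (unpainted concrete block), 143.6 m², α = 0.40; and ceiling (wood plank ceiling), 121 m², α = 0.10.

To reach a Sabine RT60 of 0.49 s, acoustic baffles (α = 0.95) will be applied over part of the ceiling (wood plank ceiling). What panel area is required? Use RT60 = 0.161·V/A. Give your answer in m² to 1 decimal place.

Total absorption A₁ = 121×0.04 + 24.2×0.39 + 8.2×0.50 + 143.6×0.40 + 121×0.10
  = 4.840 + 9.438 + 4.100 + 57.440 + 12.100 = 87.918 m² sabins.
Required A₂ = 0.161·484/0.49 = 159.029 sabins.
Absorption to add: 159.029 − 87.918 = 71.111 sabins.
Each m² of panel replacing the ceiling (wood plank ceiling) adds (0.95 − 0.10) = 0.85 sabins.
Area = ΔA/Δα = 71.111/0.85 = 83.7 m².

83.7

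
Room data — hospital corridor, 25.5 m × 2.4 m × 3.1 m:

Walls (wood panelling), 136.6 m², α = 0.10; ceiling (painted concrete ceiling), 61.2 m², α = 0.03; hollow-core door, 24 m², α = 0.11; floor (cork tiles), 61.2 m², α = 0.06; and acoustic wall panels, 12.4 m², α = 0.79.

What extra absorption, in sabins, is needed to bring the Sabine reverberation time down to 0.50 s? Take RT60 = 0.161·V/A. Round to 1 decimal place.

29.5 sabins

Summing Sᵢαᵢ: 13.660 + 1.836 + 2.640 + 3.672 + 9.796 → A₁ = 31.604 sabins.
Target A₂ = 0.161·189.72/0.50 = 61.090 sabins (V = 189.72 m³).
ΔA = A₂ − A₁ = 61.090 − 31.604 = 29.5 sabins.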